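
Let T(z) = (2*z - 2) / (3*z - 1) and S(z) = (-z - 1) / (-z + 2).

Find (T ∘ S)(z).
(T ∘ S)(z) = T(S(z)) = ((2)*S(z) + (-2))/((3)*S(z) + (-1)). Multiply numerator and denominator by -z + 2:
  numerator:   (2)*(-z - 1) + (-2)*(-z + 2) = -6
  denominator: (3)*(-z - 1) + (-1)*(-z + 2) = -2*z - 5
(T ∘ S)(z) = -6/(-2*z - 5) = 6/(2*z + 5)

Final answer: 6/(2*z + 5)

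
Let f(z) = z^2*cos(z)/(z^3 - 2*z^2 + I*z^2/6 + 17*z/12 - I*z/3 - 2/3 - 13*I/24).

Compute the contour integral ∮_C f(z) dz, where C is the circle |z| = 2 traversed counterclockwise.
By the residue theorem, ∮_C f(z) dz = 2πi · (sum of the residues of f at the poles inside |z| = 2).

The denominator factors as (z - I/2)*(z - 3/2 - I/3)*(z - 1/2 + I), so the singularities of f are simple poles at z = I/2, z = 3/2 + I/3, z = 1/2 - I.
  |I/2|² = 1/4 < 4 = 2², so this pole is inside the contour.
  |3/2 + I/3|² = 85/36 < 4 = 2², so this pole is inside the contour.
  |1/2 - I|² = 5/4 < 4 = 2², so this pole is inside the contour.

With P(z) = z^2*cos(z) and Q(z) = z^3 - 2*z^2 + I*z^2/6 + 17*z/12 - I*z/3 - 2/3 - 13*I/24, each pole is simple, so Res(f, z₀) = P(z₀)/Q'(z₀) with Q'(z) = 3*z^2 - 4*z + I*z/3 + 17/12 - I/3.
  Res(f, I/2) = P(I/2)/Q'(I/2) = (-cosh(1/2)/4)/(1/2 - 7*I/3) = (-9/410 - 21*I/205)*cosh(1/2)
  Res(f, 3/2 + I/3) = P(3/2 + I/3)/Q'(3/2 + I/3) = ((77/36 + I)*cos(3/2 + I/3))/(31/18 + 11*I/6) = (143/164 - 57*I/164)*cos(3/2 + I/3)
  Res(f, 1/2 - I) = P(1/2 - I)/Q'(1/2 - I) = ((-3/4 - I)*cos(1/2 - I))/(-5/2 + 5*I/6) = (3/20 + 9*I/20)*cos(1/2 - I)

Sum of residues inside C: (143/164 - 57*I/164)*cos(3/2 + I/3) + (-9/410 - 21*I/205)*cosh(1/2) + (3/20 + 9*I/20)*cos(1/2 - I)
∮_C f(z) dz = 2πi · ((143/164 - 57*I/164)*cos(3/2 + I/3) + (-9/410 - 21*I/205)*cosh(1/2) + (3/20 + 9*I/20)*cos(1/2 - I)) = pi*(57/82 + 143*I/82)*cos(3/2 + I/3) + pi*(-9/10 + 3*I/10)*cos(1/2 - I) + pi*(42/205 - 9*I/205)*cosh(1/2)

Final answer: pi*(57/82 + 143*I/82)*cos(3/2 + I/3) + pi*(-9/10 + 3*I/10)*cos(1/2 - I) + pi*(42/205 - 9*I/205)*cosh(1/2)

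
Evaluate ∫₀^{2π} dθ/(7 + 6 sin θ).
Call the integral J. The integrand is 2π-periodic and we integrate over a full period, so shifting θ does not change the value (θ → θ + π/2 turns sin θ into cos θ). Hence
  J = ∫₀^{2π} dθ/(7 + 6 cos θ).
Put z = e^{iθ}: then cos θ = (z + 1/z)/2, dθ = dz/(iz), and z runs once counterclockwise around |z| = 1:
  J = ∮_{|z|=1} 1/(7 + 6*(z + 1/z)/2) · dz/(iz) = (2/i) ∮_{|z|=1} dz/(6*z^2 + 14*z + 6).
The roots of 6*z^2 + 14*z + 6 are z = (-7 ± sqrt(7^2 - 6^2))/6, with sqrt(13) = sqrt(13); their product is 1, so only z₊ = -7/6 + sqrt(13)/6 lies inside the unit circle (z₋ = -7/6 - sqrt(13)/6 lies outside).
z₊ is a simple zero of q(z) = 6*z^2 + 14*z + 6, so Res(1/q, z₊) = 1/q'(z₊) with q'(z) = 12*z + 14; and q'(z₊) = 6*(z₊ - z₋) = 2*sqrt(13).
Therefore J = (2/i) · 2πi · 1/(2*sqrt(13)) = 2*pi/(sqrt(13)) = 2*sqrt(13)*pi/13

Final answer: 2*sqrt(13)*pi/13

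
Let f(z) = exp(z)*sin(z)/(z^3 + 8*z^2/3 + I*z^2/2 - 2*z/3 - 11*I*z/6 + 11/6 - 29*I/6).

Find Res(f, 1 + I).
(132/4453 - 378*I/4453)*exp(1 + I)*sin(1 + I)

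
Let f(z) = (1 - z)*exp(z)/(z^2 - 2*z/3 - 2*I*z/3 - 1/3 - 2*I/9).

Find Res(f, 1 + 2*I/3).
Write f(z) = P(z)/Q(z) with P(z) = (1 - z)*exp(z) and Q(z) = z^2 - 2*z/3 - 2*I*z/3 - 1/3 - 2*I/9.
The denominator factors as Q(z) = (z + 1/3)*(z - 1 - 2*I/3), so z = 1 + 2*I/3 is a simple zero of Q and P is analytic there; z = 1 + 2*I/3 is therefore a simple pole and
  Res(f, z₀) = P(z₀)/Q'(z₀).

Q'(z) = 2*z - 2/3 - 2*I/3, so Q'(1 + 2*I/3) = 4/3 + 2*I/3.
P(1 + 2*I/3) = -2*I*exp(1 + 2*I/3)/3.

Res(f, 1 + 2*I/3) = (-2*I*exp(1 + 2*I/3)/3)/(4/3 + 2*I/3) = (-1/5 - 2*I/5)*exp(1 + 2*I/3)

Final answer: (-1/5 - 2*I/5)*exp(1 + 2*I/3)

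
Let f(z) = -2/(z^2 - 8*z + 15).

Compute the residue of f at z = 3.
Write f(z) = P(z)/Q(z) with P(z) = -2 and Q(z) = z^2 - 8*z + 15.
The denominator factors as Q(z) = (z - 5)*(z - 3), so z = 3 is a simple zero of Q and P is analytic there; z = 3 is therefore a simple pole and
  Res(f, z₀) = P(z₀)/Q'(z₀).

Q'(z) = 2*z - 8, so Q'(3) = -2.
P(3) = -2.

Res(f, 3) = (-2)/(-2) = 1

Final answer: 1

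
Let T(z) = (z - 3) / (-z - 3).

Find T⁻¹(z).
(-3*z + 3)/(z + 1)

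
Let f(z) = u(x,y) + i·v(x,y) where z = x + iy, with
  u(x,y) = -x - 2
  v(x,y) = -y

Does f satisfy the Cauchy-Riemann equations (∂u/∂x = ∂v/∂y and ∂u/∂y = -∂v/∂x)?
∂u/∂x = -1
∂v/∂y = -1
∂u/∂y = 0
∂v/∂x = 0
∂u/∂x = ∂v/∂y and ∂u/∂y = -∂v/∂x hold identically; f is analytic.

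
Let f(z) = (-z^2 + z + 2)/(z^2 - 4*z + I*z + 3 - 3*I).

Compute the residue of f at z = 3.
Write f(z) = P(z)/Q(z) with P(z) = -z^2 + z + 2 and Q(z) = z^2 - 4*z + I*z + 3 - 3*I.
The denominator factors as Q(z) = (z - 3)*(z - 1 + I), so z = 3 is a simple zero of Q and P is analytic there; z = 3 is therefore a simple pole and
  Res(f, z₀) = P(z₀)/Q'(z₀).

Q'(z) = 2*z - 4 + I, so Q'(3) = 2 + I.
P(3) = -4.

Res(f, 3) = (-4)/(2 + I) = -8/5 + 4*I/5

Final answer: -8/5 + 4*I/5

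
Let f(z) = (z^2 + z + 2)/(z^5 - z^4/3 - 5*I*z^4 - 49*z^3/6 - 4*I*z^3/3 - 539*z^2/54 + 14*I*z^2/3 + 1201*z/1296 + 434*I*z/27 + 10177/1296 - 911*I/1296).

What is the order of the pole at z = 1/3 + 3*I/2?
Factor the denominator:
  z^5 - z^4/3 - 5*I*z^4 - 49*z^3/6 - 4*I*z^3/3 - 539*z^2/54 + 14*I*z^2/3 + 1201*z/1296 + 434*I*z/27 + 10177/1296 - 911*I/1296 = (z - 1/3 - 3*I/2)^4*(z + 1 + I)

The numerator P(z) = z^2 + z + 2 has P(1/3 + 3*I/2) = 7/36 + 5*I/2 ≠ 0, so no factor of (z - 1/3 - 3*I/2) cancels.
Near z = 1/3 + 3*I/2 we can therefore write f(z) = g(z)/(z - 1/3 - 3*I/2)^4 with g analytic at 1/3 + 3*I/2 and g(1/3 + 3*I/2) ≠ 0 (g is the numerator divided by the remaining denominator factors).

Hence z = 1/3 + 3*I/2 is a pole of order 4.

Final answer: 4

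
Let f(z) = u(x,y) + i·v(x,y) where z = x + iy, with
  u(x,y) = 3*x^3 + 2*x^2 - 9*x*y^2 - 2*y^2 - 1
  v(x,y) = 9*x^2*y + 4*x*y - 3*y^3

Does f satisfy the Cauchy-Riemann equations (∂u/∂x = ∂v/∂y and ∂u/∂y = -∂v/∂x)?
∂u/∂x = 9*x^2 + 4*x - 9*y^2
∂v/∂y = 9*x^2 + 4*x - 9*y^2
∂u/∂y = -18*x*y - 4*y
∂v/∂x = 18*x*y + 4*y
∂u/∂x = ∂v/∂y and ∂u/∂y = -∂v/∂x hold identically; f is analytic.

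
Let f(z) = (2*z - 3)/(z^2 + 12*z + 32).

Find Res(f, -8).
Write f(z) = P(z)/Q(z) with P(z) = 2*z - 3 and Q(z) = z^2 + 12*z + 32.
The denominator factors as Q(z) = (z + 4)*(z + 8), so z = -8 is a simple zero of Q and P is analytic there; z = -8 is therefore a simple pole and
  Res(f, z₀) = P(z₀)/Q'(z₀).

Q'(z) = 2*z + 12, so Q'(-8) = -4.
P(-8) = -19.

Res(f, -8) = (-19)/(-4) = 19/4

Final answer: 19/4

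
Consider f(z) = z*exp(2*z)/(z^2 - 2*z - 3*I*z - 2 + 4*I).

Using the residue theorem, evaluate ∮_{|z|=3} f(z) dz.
pi*(-8/5 + 6*I/5)*exp(4 + 2*I) + pi*(8/5 + 4*I/5)*exp(4*I)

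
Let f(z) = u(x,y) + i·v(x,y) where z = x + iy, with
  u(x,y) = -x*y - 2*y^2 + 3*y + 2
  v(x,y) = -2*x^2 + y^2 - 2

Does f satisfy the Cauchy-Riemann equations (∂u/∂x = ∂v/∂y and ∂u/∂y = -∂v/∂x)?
∂u/∂x = -y
∂v/∂y = 2*y
∂u/∂y = -x - 4*y + 3
∂v/∂x = -4*x
∂u/∂x ≠ ∂v/∂y and ∂u/∂y ≠ -∂v/∂x; the Cauchy-Riemann equations are not satisfied, so f is not analytic.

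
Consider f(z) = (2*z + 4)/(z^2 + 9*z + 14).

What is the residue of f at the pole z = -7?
Write f(z) = P(z)/Q(z) with P(z) = 2*z + 4 and Q(z) = z^2 + 9*z + 14.
The denominator factors as Q(z) = (z + 7)*(z + 2), so z = -7 is a simple zero of Q and P is analytic there; z = -7 is therefore a simple pole and
  Res(f, z₀) = P(z₀)/Q'(z₀).

Q'(z) = 2*z + 9, so Q'(-7) = -5.
P(-7) = -10.

Res(f, -7) = (-10)/(-5) = 2

Final answer: 2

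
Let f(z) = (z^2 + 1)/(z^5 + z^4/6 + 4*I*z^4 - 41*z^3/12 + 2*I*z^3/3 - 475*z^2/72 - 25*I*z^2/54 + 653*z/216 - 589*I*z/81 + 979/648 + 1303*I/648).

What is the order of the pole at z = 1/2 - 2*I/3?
Factor the denominator:
  z^5 + z^4/6 + 4*I*z^4 - 41*z^3/12 + 2*I*z^3/3 - 475*z^2/72 - 25*I*z^2/54 + 653*z/216 - 589*I*z/81 + 979/648 + 1303*I/648 = (z - 1/2 + 2*I/3)^3*(z + 2/3 + 3*I)*(z + 1 - I)

The numerator P(z) = z^2 + 1 has P(1/2 - 2*I/3) = 29/36 - 2*I/3 ≠ 0, so no factor of (z - 1/2 + 2*I/3) cancels.
Near z = 1/2 - 2*I/3 we can therefore write f(z) = g(z)/(z - 1/2 + 2*I/3)^3 with g analytic at 1/2 - 2*I/3 and g(1/2 - 2*I/3) ≠ 0 (g is the numerator divided by the remaining denominator factors).

Hence z = 1/2 - 2*I/3 is a pole of order 3.

Final answer: 3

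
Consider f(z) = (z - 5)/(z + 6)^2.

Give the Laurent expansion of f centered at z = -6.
Put w = z - (-6), i.e. z = w - 6. The denominator is w^2, so it suffices to rewrite the numerator in powers of w.

P(z) = z - 5
P(w - 6) = -11 + w

Dividing each term by w^2:
  f = -11/w^2 + 1/w

Substituting back w = z + 6:
  f(z) = -11/(z + 6)^2 + 1/(z + 6)

The series is finite because the numerator is a polynomial; the negative powers form the principal part, and the coefficient of 1/(z + 6) gives Res(f, -6) = 1.

Final answer: -11/(z + 6)^2 + 1/(z + 6)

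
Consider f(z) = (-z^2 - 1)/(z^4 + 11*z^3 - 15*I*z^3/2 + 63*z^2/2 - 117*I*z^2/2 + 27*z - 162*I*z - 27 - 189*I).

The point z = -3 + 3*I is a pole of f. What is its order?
Factor the denominator:
  z^4 + 11*z^3 - 15*I*z^3/2 + 63*z^2/2 - 117*I*z^2/2 + 27*z - 162*I*z - 27 - 189*I = (z + 3 - 3*I)^3*(z + 2 + 3*I/2)

The numerator P(z) = -z^2 - 1 has P(-3 + 3*I) = -1 + 18*I ≠ 0, so no factor of (z + 3 - 3*I) cancels.
Near z = -3 + 3*I we can therefore write f(z) = g(z)/(z + 3 - 3*I)^3 with g analytic at -3 + 3*I and g(-3 + 3*I) ≠ 0 (g is the numerator divided by the remaining denominator factors).

Hence z = -3 + 3*I is a pole of order 3.

Final answer: 3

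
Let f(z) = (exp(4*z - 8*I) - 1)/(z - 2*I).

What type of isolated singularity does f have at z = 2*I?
Let u = z - 2*I. The exponent is 4*z - 8*I = 4u, so
  f = (e^(4u) - 1)/u = ((4u) + (4u)^2/2 + (4u)^3/6 + ...)/u = 4 + (8)*u + (32/3)*u^2 + ...
The Laurent expansion about u = 0 has no negative powers; equivalently lim_{z→2*I} f(z) = 4 exists and is finite.
So the singularity is removable.

Final answer: removable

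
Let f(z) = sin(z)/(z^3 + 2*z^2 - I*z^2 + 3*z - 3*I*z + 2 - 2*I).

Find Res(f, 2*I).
(1/10 - I/10)*sinh(2)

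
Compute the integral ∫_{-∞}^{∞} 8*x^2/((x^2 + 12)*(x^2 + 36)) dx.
2*pi*(3 - sqrt(3))/3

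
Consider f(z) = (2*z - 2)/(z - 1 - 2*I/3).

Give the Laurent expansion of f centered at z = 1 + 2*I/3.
Put w = z - (1 + 2*I/3), i.e. z = w + 1 + 2*I/3. The denominator is w, so it suffices to rewrite the numerator in powers of w.

P(z) = 2*z - 2
P(w + 1 + 2*I/3) = 4*I/3 + 2*w

Dividing each term by w:
  f = 4*I/(3*w) + 2

Substituting back w = z - 1 - 2*I/3:
  f(z) = 4*I/(3*(z - 1 - 2*I/3)) + 2

The series is finite because the numerator is a polynomial; the negative powers form the principal part, and the coefficient of 1/(z - 1 - 2*I/3) gives Res(f, 1 + 2*I/3) = 4*I/3.

Final answer: 4*I/(3*(z - 1 - 2*I/3)) + 2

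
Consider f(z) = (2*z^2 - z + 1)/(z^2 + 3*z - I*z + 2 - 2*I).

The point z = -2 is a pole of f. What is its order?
1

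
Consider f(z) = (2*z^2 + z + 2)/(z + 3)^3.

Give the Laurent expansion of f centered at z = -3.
Put w = z - (-3), i.e. z = w - 3. The denominator is w^3, so it suffices to rewrite the numerator in powers of w.

P(z) = 2*z^2 + z + 2
P(w - 3) = 17 - 11*w + 2*w^2

Dividing each term by w^3:
  f = 17/w^3 - 11/w^2 + 2/w

Substituting back w = z + 3:
  f(z) = 17/(z + 3)^3 - 11/(z + 3)^2 + 2/(z + 3)

The series is finite because the numerator is a polynomial; the negative powers form the principal part, and the coefficient of 1/(z + 3) gives Res(f, -3) = 2.

Final answer: 17/(z + 3)^3 - 11/(z + 3)^2 + 2/(z + 3)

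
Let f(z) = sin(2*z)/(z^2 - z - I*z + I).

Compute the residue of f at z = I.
Write f(z) = P(z)/Q(z) with P(z) = sin(2*z) and Q(z) = z^2 - z - I*z + I.
The denominator factors as Q(z) = (z - I)*(z - 1), so z = I is a simple zero of Q and P is analytic there; z = I is therefore a simple pole and
  Res(f, z₀) = P(z₀)/Q'(z₀).

Q'(z) = 2*z - 1 - I, so Q'(I) = -1 + I.
P(I) = I*sinh(2).

Res(f, I) = (I*sinh(2))/(-1 + I) = (1/2 - I/2)*sinh(2)

Final answer: (1/2 - I/2)*sinh(2)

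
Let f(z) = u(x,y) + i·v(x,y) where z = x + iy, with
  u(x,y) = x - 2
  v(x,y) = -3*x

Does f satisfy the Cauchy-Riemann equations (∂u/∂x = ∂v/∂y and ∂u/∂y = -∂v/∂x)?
∂u/∂x = 1
∂v/∂y = 0
∂u/∂y = 0
∂v/∂x = -3
∂u/∂x ≠ ∂v/∂y and ∂u/∂y ≠ -∂v/∂x; the Cauchy-Riemann equations are not satisfied, so f is not analytic.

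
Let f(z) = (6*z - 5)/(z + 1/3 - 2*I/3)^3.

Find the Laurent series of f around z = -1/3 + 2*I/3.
(-7 + 4*I)/(z + 1/3 - 2*I/3)^3 + 6/(z + 1/3 - 2*I/3)^2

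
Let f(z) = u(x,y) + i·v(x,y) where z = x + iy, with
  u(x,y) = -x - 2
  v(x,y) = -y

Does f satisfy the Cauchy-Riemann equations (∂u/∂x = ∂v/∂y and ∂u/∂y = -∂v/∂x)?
∂u/∂x = -1
∂v/∂y = -1
∂u/∂y = 0
∂v/∂x = 0
∂u/∂x = ∂v/∂y and ∂u/∂y = -∂v/∂x hold identically; f is analytic.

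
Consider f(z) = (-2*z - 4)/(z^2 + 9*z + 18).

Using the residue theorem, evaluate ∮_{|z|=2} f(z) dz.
By the residue theorem, ∮_C f(z) dz = 2πi · (sum of the residues of f at the poles inside |z| = 2).

The denominator factors as (z + 3)*(z + 6), so the singularities of f are simple poles at z = -3, z = -6.
  |-3|² = 9 > 4 = 2², so this pole is outside the contour.
  |-6|² = 36 > 4 = 2², so this pole is outside the contour.

No pole lies inside the contour, so f is analytic on and inside C and the integral is 0 (Cauchy's theorem).

Final answer: 0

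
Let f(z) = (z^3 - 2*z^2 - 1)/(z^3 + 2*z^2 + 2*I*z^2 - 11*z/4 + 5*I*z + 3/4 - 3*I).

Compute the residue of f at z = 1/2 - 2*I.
-76/65 - 301*I/520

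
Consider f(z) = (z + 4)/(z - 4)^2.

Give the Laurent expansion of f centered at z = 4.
Put w = z - (4), i.e. z = w + 4. The denominator is w^2, so it suffices to rewrite the numerator in powers of w.

P(z) = z + 4
P(w + 4) = 8 + w

Dividing each term by w^2:
  f = 8/w^2 + 1/w

Substituting back w = z - 4:
  f(z) = 8/(z - 4)^2 + 1/(z - 4)

The series is finite because the numerator is a polynomial; the negative powers form the principal part, and the coefficient of 1/(z - 4) gives Res(f, 4) = 1.

Final answer: 8/(z - 4)^2 + 1/(z - 4)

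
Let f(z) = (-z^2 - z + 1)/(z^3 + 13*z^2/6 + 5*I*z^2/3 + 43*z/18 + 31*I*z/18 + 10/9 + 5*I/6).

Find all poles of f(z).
{-1 - 2*I, -2/3 - I/3, -1/2 + 2*I/3}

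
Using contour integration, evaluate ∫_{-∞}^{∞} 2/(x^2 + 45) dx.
2*sqrt(5)*pi/15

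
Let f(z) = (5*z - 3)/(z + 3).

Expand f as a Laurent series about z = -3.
Put w = z - (-3), i.e. z = w - 3. The denominator is w, so it suffices to rewrite the numerator in powers of w.

P(z) = 5*z - 3
P(w - 3) = -18 + 5*w

Dividing each term by w:
  f = -18/w + 5

Substituting back w = z + 3:
  f(z) = -18/(z + 3) + 5

The series is finite because the numerator is a polynomial; the negative powers form the principal part, and the coefficient of 1/(z + 3) gives Res(f, -3) = -18.

Final answer: -18/(z + 3) + 5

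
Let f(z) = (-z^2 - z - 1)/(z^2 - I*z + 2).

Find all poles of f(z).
The singularities of f are the zeros of the denominator. Factoring,
  z^2 - I*z + 2 = (z + I)*(z - 2*I)
so the candidates are z = -I, z = 2*I.

Check the numerator P(z) = -z^2 - z - 1 at each one:
  P(-I) = I ≠ 0, so z = -I is a (simple) pole.
  P(2*I) = 3 - 2*I ≠ 0, so z = 2*I is a (simple) pole.

Poles of f: {-I, 2*I}

Final answer: {-I, 2*I}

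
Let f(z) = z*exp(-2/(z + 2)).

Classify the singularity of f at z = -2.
essential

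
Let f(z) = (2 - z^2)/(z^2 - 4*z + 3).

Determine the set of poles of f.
{1, 3}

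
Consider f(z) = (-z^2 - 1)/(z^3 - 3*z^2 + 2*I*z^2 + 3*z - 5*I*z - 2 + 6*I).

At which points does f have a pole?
The singularities of f are the zeros of the denominator. Factoring,
  z^3 - 3*z^2 + 2*I*z^2 + 3*z - 5*I*z - 2 + 6*I = (z + 2*I)*(z - 1 - I)*(z - 2 + I)
so the candidates are z = -2*I, z = 1 + I, z = 2 - I.

Check the numerator P(z) = -z^2 - 1 at each one:
  P(-2*I) = 3 ≠ 0, so z = -2*I is a (simple) pole.
  P(1 + I) = -1 - 2*I ≠ 0, so z = 1 + I is a (simple) pole.
  P(2 - I) = -4 + 4*I ≠ 0, so z = 2 - I is a (simple) pole.

Poles of f: {-2*I, 1 + I, 2 - I}

Final answer: {-2*I, 1 + I, 2 - I}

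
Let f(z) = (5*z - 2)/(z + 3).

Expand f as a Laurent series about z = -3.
Put w = z - (-3), i.e. z = w - 3. The denominator is w, so it suffices to rewrite the numerator in powers of w.

P(z) = 5*z - 2
P(w - 3) = -17 + 5*w

Dividing each term by w:
  f = -17/w + 5

Substituting back w = z + 3:
  f(z) = -17/(z + 3) + 5

The series is finite because the numerator is a polynomial; the negative powers form the principal part, and the coefficient of 1/(z + 3) gives Res(f, -3) = -17.

Final answer: -17/(z + 3) + 5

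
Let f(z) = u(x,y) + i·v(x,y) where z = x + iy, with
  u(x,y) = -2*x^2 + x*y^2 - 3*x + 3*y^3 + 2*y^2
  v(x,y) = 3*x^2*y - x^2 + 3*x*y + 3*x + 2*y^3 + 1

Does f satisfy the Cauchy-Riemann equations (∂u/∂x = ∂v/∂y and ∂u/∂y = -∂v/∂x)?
∂u/∂x = -4*x + y^2 - 3
∂v/∂y = 3*x^2 + 3*x + 6*y^2
∂u/∂y = 2*x*y + 9*y^2 + 4*y
∂v/∂x = 6*x*y - 2*x + 3*y + 3
∂u/∂x ≠ ∂v/∂y and ∂u/∂y ≠ -∂v/∂x; the Cauchy-Riemann equations are not satisfied, so f is not analytic.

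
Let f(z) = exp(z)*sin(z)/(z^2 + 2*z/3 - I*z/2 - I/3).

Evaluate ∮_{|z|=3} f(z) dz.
By the residue theorem, ∮_C f(z) dz = 2πi · (sum of the residues of f at the poles inside |z| = 3).

The denominator factors as (z - I/2)*(z + 2/3), so the singularities of f are simple poles at z = I/2, z = -2/3.
  |I/2|² = 1/4 < 9 = 3², so this pole is inside the contour.
  |-2/3|² = 4/9 < 9 = 3², so this pole is inside the contour.

With P(z) = exp(z)*sin(z) and Q(z) = z^2 + 2*z/3 - I*z/2 - I/3, each pole is simple, so Res(f, z₀) = P(z₀)/Q'(z₀) with Q'(z) = 2*z + 2/3 - I/2.
  Res(f, I/2) = P(I/2)/Q'(I/2) = (I*exp(I/2)*sinh(1/2))/(2/3 + I/2) = (18/25 + 24*I/25)*exp(I/2)*sinh(1/2)
  Res(f, -2/3) = P(-2/3)/Q'(-2/3) = (-exp(-2/3)*sin(2/3))/(-2/3 - I/2) = (24/25 - 18*I/25)*exp(-2/3)*sin(2/3)

Sum of residues inside C: (24/25 - 18*I/25)*exp(-2/3)*sin(2/3) + (18/25 + 24*I/25)*exp(I/2)*sinh(1/2)
∮_C f(z) dz = 2πi · ((24/25 - 18*I/25)*exp(-2/3)*sin(2/3) + (18/25 + 24*I/25)*exp(I/2)*sinh(1/2)) = pi*(-48/25 + 36*I/25)*exp(I/2)*sinh(1/2) + pi*(36/25 + 48*I/25)*exp(-2/3)*sin(2/3)

Final answer: pi*(-48/25 + 36*I/25)*exp(I/2)*sinh(1/2) + pi*(36/25 + 48*I/25)*exp(-2/3)*sin(2/3)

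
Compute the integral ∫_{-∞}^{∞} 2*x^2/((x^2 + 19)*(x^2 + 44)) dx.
2*pi*(-sqrt(19) + 2*sqrt(11))/25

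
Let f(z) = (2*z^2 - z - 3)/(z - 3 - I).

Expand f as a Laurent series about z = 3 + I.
Put w = z - (3 + I), i.e. z = w + 3 + I. The denominator is w, so it suffices to rewrite the numerator in powers of w.

P(z) = 2*z^2 - z - 3
P(w + 3 + I) = 10 + 11*I + (11 + 4*I)*w + 2*w^2

Dividing each term by w:
  f = (10 + 11*I)/w + 11 + 4*I + 2*w

Substituting back w = z - 3 - I:
  f(z) = (10 + 11*I)/(z - 3 - I) + 11 + 4*I + 2*(z - 3 - I)

The series is finite because the numerator is a polynomial; the negative powers form the principal part, and the coefficient of 1/(z - 3 - I) gives Res(f, 3 + I) = 10 + 11*I.

Final answer: (10 + 11*I)/(z - 3 - I) + 11 + 4*I + 2*(z - 3 - I)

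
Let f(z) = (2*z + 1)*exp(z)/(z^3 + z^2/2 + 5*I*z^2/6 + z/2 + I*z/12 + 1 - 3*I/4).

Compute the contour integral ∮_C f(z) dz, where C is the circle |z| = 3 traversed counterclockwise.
By the residue theorem, ∮_C f(z) dz = 2πi · (sum of the residues of f at the poles inside |z| = 3).

The denominator factors as (z + 3*I/2)*(z - 1/2 - 2*I/3)*(z + 1), so the singularities of f are simple poles at z = -3*I/2, z = 1/2 + 2*I/3, z = -1.
  |-3*I/2|² = 9/4 < 9 = 3², so this pole is inside the contour.
  |1/2 + 2*I/3|² = 25/36 < 9 = 3², so this pole is inside the contour.
  |-1|² = 1 < 9 = 3², so this pole is inside the contour.

With P(z) = (2*z + 1)*exp(z) and Q(z) = z^3 + z^2/2 + 5*I*z^2/6 + z/2 + I*z/12 + 1 - 3*I/4, each pole is simple, so Res(f, z₀) = P(z₀)/Q'(z₀) with Q'(z) = 3*z^2 + z + 5*I*z/3 + 1/2 + I/12.
  Res(f, -3*I/2) = P(-3*I/2)/Q'(-3*I/2) = ((1 - 3*I)*exp(-3*I/2))/(-15/4 - 17*I/12) = (36/1157 + 912*I/1157)*exp(-3*I/2)
  Res(f, 1/2 + 2*I/3) = P(1/2 + 2*I/3)/Q'(1/2 + 2*I/3) = ((2 + 4*I/3)*exp(1/2 + 2*I/3))/(-25/36 + 43*I/12) = (2196/8633 - 5244*I/8633)*exp(1/2 + 2*I/3)
  Res(f, -1) = P(-1)/Q'(-1) = (-exp(-1))/(5/2 - 19*I/12) = (-360/1261 - 228*I/1261)*exp(-1)

Sum of residues inside C: (2196/8633 - 5244*I/8633)*exp(1/2 + 2*I/3) + (-360/1261 - 228*I/1261)*exp(-1) + (36/1157 + 912*I/1157)*exp(-3*I/2)
∮_C f(z) dz = 2πi · ((2196/8633 - 5244*I/8633)*exp(1/2 + 2*I/3) + (-360/1261 - 228*I/1261)*exp(-1) + (36/1157 + 912*I/1157)*exp(-3*I/2)) = pi*(456/1261 - 720*I/1261)*exp(-1) + pi*(-1824/1157 + 72*I/1157)*exp(-3*I/2) + pi*(10488/8633 + 4392*I/8633)*exp(1/2 + 2*I/3)

Final answer: pi*(456/1261 - 720*I/1261)*exp(-1) + pi*(-1824/1157 + 72*I/1157)*exp(-3*I/2) + pi*(10488/8633 + 4392*I/8633)*exp(1/2 + 2*I/3)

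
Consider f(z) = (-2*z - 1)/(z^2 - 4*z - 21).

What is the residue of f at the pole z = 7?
Write f(z) = P(z)/Q(z) with P(z) = -2*z - 1 and Q(z) = z^2 - 4*z - 21.
The denominator factors as Q(z) = (z + 3)*(z - 7), so z = 7 is a simple zero of Q and P is analytic there; z = 7 is therefore a simple pole and
  Res(f, z₀) = P(z₀)/Q'(z₀).

Q'(z) = 2*z - 4, so Q'(7) = 10.
P(7) = -15.

Res(f, 7) = (-15)/(10) = -3/2

Final answer: -3/2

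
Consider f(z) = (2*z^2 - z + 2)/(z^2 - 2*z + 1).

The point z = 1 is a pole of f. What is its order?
Factor the denominator:
  z^2 - 2*z + 1 = (z - 1)^2

The numerator P(z) = 2*z^2 - z + 2 has P(1) = 3 ≠ 0, so no factor of (z - 1) cancels.
Near z = 1 we can therefore write f(z) = g(z)/(z - 1)^2 with g analytic at 1 and g(1) ≠ 0 (g is just the numerator).

Hence z = 1 is a pole of order 2.

Final answer: 2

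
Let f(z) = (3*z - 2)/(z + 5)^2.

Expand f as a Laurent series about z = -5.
Put w = z - (-5), i.e. z = w - 5. The denominator is w^2, so it suffices to rewrite the numerator in powers of w.

P(z) = 3*z - 2
P(w - 5) = -17 + 3*w

Dividing each term by w^2:
  f = -17/w^2 + 3/w

Substituting back w = z + 5:
  f(z) = -17/(z + 5)^2 + 3/(z + 5)

The series is finite because the numerator is a polynomial; the negative powers form the principal part, and the coefficient of 1/(z + 5) gives Res(f, -5) = 3.

Final answer: -17/(z + 5)^2 + 3/(z + 5)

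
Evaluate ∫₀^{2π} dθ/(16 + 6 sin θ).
Call the integral J. The integrand is 2π-periodic and we integrate over a full period, so shifting θ does not change the value (θ → θ + π/2 turns sin θ into cos θ). Hence
  J = ∫₀^{2π} dθ/(16 + 6 cos θ).
Put z = e^{iθ}: then cos θ = (z + 1/z)/2, dθ = dz/(iz), and z runs once counterclockwise around |z| = 1:
  J = ∮_{|z|=1} 1/(16 + 6*(z + 1/z)/2) · dz/(iz) = (2/i) ∮_{|z|=1} dz/(6*z^2 + 32*z + 6).
The roots of 6*z^2 + 32*z + 6 are z = (-16 ± sqrt(16^2 - 6^2))/6, with sqrt(220) = 2*sqrt(55); their product is 1, so only z₊ = -8/3 + sqrt(55)/3 lies inside the unit circle (z₋ = -8/3 - sqrt(55)/3 lies outside).
z₊ is a simple zero of q(z) = 6*z^2 + 32*z + 6, so Res(1/q, z₊) = 1/q'(z₊) with q'(z) = 12*z + 32; and q'(z₊) = 6*(z₊ - z₋) = 4*sqrt(55).
Therefore J = (2/i) · 2πi · 1/(4*sqrt(55)) = 2*pi/(2*sqrt(55)) = sqrt(55)*pi/55

Final answer: sqrt(55)*pi/55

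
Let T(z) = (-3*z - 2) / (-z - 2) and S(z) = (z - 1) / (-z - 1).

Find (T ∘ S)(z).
(T ∘ S)(z) = T(S(z)) = ((-3)*S(z) + (-2))/((-1)*S(z) + (-2)). Multiply numerator and denominator by -z - 1:
  numerator:   (-3)*(z - 1) + (-2)*(-z - 1) = -z + 5
  denominator: (-1)*(z - 1) + (-2)*(-z - 1) = z + 3
(T ∘ S)(z) = (-z + 5)/(z + 3)

Final answer: (-z + 5)/(z + 3)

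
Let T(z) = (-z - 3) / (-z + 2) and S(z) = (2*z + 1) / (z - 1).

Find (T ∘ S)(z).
(T ∘ S)(z) = T(S(z)) = ((-1)*S(z) + (-3))/((-1)*S(z) + (2)). Multiply numerator and denominator by z - 1:
  numerator:   (-1)*(2*z + 1) + (-3)*(z - 1) = -5*z + 2
  denominator: (-1)*(2*z + 1) + (2)*(z - 1) = -3
(T ∘ S)(z) = (-5*z + 2)/(-3) = (5*z - 2)/3

Final answer: (5*z - 2)/3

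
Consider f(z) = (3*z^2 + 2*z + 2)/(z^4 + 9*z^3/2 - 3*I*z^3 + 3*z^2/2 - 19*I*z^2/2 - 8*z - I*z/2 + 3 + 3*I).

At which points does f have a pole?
{-3, -2 + 2*I, I, 1/2}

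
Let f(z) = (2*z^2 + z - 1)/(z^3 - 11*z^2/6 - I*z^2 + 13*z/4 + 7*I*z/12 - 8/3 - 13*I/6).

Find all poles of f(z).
The singularities of f are the zeros of the denominator. Factoring,
  z^3 - 11*z^2/6 - I*z^2 + 13*z/4 + 7*I*z/12 - 8/3 - 13*I/6 = (z - 1 - I)*(z - 1/3 + 3*I/2)*(z - 1/2 - 3*I/2)
so the candidates are z = 1 + I, z = 1/3 - 3*I/2, z = 1/2 + 3*I/2.

Check the numerator P(z) = 2*z^2 + z - 1 at each one:
  P(1 + I) = 5*I ≠ 0, so z = 1 + I is a (simple) pole.
  P(1/3 - 3*I/2) = -89/18 - 7*I/2 ≠ 0, so z = 1/3 - 3*I/2 is a (simple) pole.
  P(1/2 + 3*I/2) = -9/2 + 9*I/2 ≠ 0, so z = 1/2 + 3*I/2 is a (simple) pole.

Poles of f: {1/3 - 3*I/2, 1/2 + 3*I/2, 1 + I}

Final answer: {1/3 - 3*I/2, 1/2 + 3*I/2, 1 + I}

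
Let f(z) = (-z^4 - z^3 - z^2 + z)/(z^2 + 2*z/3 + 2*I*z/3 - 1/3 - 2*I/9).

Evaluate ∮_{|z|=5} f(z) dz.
By the residue theorem, ∮_C f(z) dz = 2πi · (sum of the residues of f at the poles inside |z| = 5).

The denominator factors as (z - 1/3)*(z + 1 + 2*I/3), so the singularities of f are simple poles at z = 1/3, z = -1 - 2*I/3.
  |1/3|² = 1/9 < 25 = 5², so this pole is inside the contour.
  |-1 - 2*I/3|² = 13/9 < 25 = 5², so this pole is inside the contour.

With P(z) = -z^4 - z^3 - z^2 + z and Q(z) = z^2 + 2*z/3 + 2*I*z/3 - 1/3 - 2*I/9, each pole is simple, so Res(f, z₀) = P(z₀)/Q'(z₀) with Q'(z) = 2*z + 2/3 + 2*I/3.
  Res(f, 1/3) = P(1/3)/Q'(1/3) = (14/81)/(4/3 + 2*I/3) = 14/135 - 7*I/135
  Res(f, -1 - 2*I/3) = P(-1 - 2*I/3)/Q'(-1 - 2*I/3) = (-34/81 - 16*I/9)/(-4/3 - 2*I/3) = 106/135 + 127*I/135

Sum of residues inside C: 8/9 + 8*I/9
∮_C f(z) dz = 2πi · (8/9 + 8*I/9) = pi*(-16/9 + 16*I/9)

Final answer: pi*(-16/9 + 16*I/9)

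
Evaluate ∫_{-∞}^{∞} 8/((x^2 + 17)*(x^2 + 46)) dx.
4*pi*(-17*sqrt(46) + 46*sqrt(17))/11339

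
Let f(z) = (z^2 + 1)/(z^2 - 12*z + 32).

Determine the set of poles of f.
The singularities of f are the zeros of the denominator. Factoring,
  z^2 - 12*z + 32 = (z - 8)*(z - 4)
so the candidates are z = 8, z = 4.

Check the numerator P(z) = z^2 + 1 at each one:
  P(8) = 65 ≠ 0, so z = 8 is a (simple) pole.
  P(4) = 17 ≠ 0, so z = 4 is a (simple) pole.

Poles of f: {4, 8}

Final answer: {4, 8}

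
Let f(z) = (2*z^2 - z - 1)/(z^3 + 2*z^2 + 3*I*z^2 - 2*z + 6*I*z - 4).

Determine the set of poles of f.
{-2, -2*I, -I}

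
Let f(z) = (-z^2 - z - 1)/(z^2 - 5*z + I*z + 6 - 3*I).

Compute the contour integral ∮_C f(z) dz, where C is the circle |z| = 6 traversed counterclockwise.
pi*(-2 - 12*I)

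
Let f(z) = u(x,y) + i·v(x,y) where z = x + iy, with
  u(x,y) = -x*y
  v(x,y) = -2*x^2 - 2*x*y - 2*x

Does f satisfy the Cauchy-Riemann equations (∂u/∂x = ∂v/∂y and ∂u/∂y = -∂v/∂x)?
∂u/∂x = -y
∂v/∂y = -2*x
∂u/∂y = -x
∂v/∂x = -4*x - 2*y - 2
∂u/∂x ≠ ∂v/∂y and ∂u/∂y ≠ -∂v/∂x; the Cauchy-Riemann equations are not satisfied, so f is not analytic.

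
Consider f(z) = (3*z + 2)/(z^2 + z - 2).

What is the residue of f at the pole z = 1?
5/3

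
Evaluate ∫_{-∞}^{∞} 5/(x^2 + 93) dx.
Let f(z) = 5/(z^2 + 93). The denominator has no real zeros and deg Q - deg P = 2 ≥ 2, so the integral of f over the upper semicircle |z| = R tends to 0 as R → ∞. Closing the contour in the upper half-plane,
  ∫_{-∞}^{∞} f(x) dx = 2πi · Σ Res(f, z_k)  over the poles with Im z_k > 0.

Zeros of the denominator: z^2 + 93 = 0 gives z = ±sqrt(93)*I.
Upper half-plane: z = sqrt(93)*I (simple).

Each pole is a simple zero of Q(z) = z^2 + 93, so Res(f, z₀) = P(z₀)/Q'(z₀) with P(z) = 5, Q'(z) = 2*z:
  Res(f, sqrt(93)*I) = (5)/(2*sqrt(93)*I) = -5*sqrt(93)*I/186

∫_{-∞}^{∞} f(x) dx = 2πi · (-5*sqrt(93)*I/186) = 5*sqrt(93)*pi/93

Final answer: 5*sqrt(93)*pi/93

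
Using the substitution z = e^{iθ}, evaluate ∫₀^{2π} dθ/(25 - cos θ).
Call the integral J. The integrand is 2π-periodic and we integrate over a full period, so shifting θ does not change the value (θ → θ + π flips the sign of the trig term). Hence
  J = ∫₀^{2π} dθ/(25 + cos θ).
Put z = e^{iθ}: then cos θ = (z + 1/z)/2, dθ = dz/(iz), and z runs once counterclockwise around |z| = 1:
  J = ∮_{|z|=1} 1/(25 + (z + 1/z)/2) · dz/(iz) = (2/i) ∮_{|z|=1} dz/(z^2 + 50*z + 1).
The roots of z^2 + 50*z + 1 are z = (-25 ± sqrt(25^2 - 1^2)), with sqrt(624) = 4*sqrt(39); their product is 1, so only z₊ = -25 + 4*sqrt(39) lies inside the unit circle (z₋ = -25 - 4*sqrt(39) lies outside).
z₊ is a simple zero of q(z) = z^2 + 50*z + 1, so Res(1/q, z₊) = 1/q'(z₊) with q'(z) = 2*z + 50; and q'(z₊) = (z₊ - z₋) = 8*sqrt(39).
Therefore J = (2/i) · 2πi · 1/(8*sqrt(39)) = 2*pi/(4*sqrt(39)) = sqrt(39)*pi/78

Final answer: sqrt(39)*pi/78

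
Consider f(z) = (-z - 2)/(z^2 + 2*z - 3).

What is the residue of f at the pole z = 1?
-3/4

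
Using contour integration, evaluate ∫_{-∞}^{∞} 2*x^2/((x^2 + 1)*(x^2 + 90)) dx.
2*pi*(-1 + 3*sqrt(10))/89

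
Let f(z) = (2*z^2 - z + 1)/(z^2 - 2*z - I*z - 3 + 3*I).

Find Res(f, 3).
Write f(z) = P(z)/Q(z) with P(z) = 2*z^2 - z + 1 and Q(z) = z^2 - 2*z - I*z - 3 + 3*I.
The denominator factors as Q(z) = (z + 1 - I)*(z - 3), so z = 3 is a simple zero of Q and P is analytic there; z = 3 is therefore a simple pole and
  Res(f, z₀) = P(z₀)/Q'(z₀).

Q'(z) = 2*z - 2 - I, so Q'(3) = 4 - I.
P(3) = 16.

Res(f, 3) = (16)/(4 - I) = 64/17 + 16*I/17

Final answer: 64/17 + 16*I/17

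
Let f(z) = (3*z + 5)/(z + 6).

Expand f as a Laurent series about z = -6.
Put w = z - (-6), i.e. z = w - 6. The denominator is w, so it suffices to rewrite the numerator in powers of w.

P(z) = 3*z + 5
P(w - 6) = -13 + 3*w

Dividing each term by w:
  f = -13/w + 3

Substituting back w = z + 6:
  f(z) = -13/(z + 6) + 3

The series is finite because the numerator is a polynomial; the negative powers form the principal part, and the coefficient of 1/(z + 6) gives Res(f, -6) = -13.

Final answer: -13/(z + 6) + 3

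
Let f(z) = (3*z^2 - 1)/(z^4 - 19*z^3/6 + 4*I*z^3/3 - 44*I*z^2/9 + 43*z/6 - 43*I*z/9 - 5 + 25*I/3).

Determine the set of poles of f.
{-3/2, 2/3 - 2*I, 1, 3 + 2*I/3}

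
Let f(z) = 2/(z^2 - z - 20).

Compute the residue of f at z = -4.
Write f(z) = P(z)/Q(z) with P(z) = 2 and Q(z) = z^2 - z - 20.
The denominator factors as Q(z) = (z + 4)*(z - 5), so z = -4 is a simple zero of Q and P is analytic there; z = -4 is therefore a simple pole and
  Res(f, z₀) = P(z₀)/Q'(z₀).

Q'(z) = 2*z - 1, so Q'(-4) = -9.
P(-4) = 2.

Res(f, -4) = (2)/(-9) = -2/9

Final answer: -2/9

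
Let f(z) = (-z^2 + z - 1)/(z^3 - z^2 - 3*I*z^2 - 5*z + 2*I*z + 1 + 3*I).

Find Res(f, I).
Write f(z) = P(z)/Q(z) with P(z) = -z^2 + z - 1 and Q(z) = z^3 - z^2 - 3*I*z^2 - 5*z + 2*I*z + 1 + 3*I.
The denominator factors as Q(z) = (z + 1 - I)*(z - 2 - I)*(z - I), so z = I is a simple zero of Q and P is analytic there; z = I is therefore a simple pole and
  Res(f, z₀) = P(z₀)/Q'(z₀).

Q'(z) = 3*z^2 - 2*z - 6*I*z - 5 + 2*I, so Q'(I) = -2.
P(I) = I.

Res(f, I) = (I)/(-2) = -I/2

Final answer: -I/2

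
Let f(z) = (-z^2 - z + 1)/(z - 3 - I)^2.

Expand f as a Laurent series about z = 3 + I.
(-10 - 7*I)/(z - 3 - I)^2 + (-7 - 2*I)/(z - 3 - I) - 1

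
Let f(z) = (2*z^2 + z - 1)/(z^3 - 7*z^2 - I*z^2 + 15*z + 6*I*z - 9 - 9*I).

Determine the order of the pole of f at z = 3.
2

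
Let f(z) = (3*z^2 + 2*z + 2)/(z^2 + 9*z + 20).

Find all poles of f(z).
{-5, -4}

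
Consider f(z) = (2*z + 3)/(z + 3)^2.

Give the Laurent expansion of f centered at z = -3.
-3/(z + 3)^2 + 2/(z + 3)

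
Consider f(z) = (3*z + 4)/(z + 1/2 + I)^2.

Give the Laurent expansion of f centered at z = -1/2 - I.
(5/2 - 3*I)/(z + 1/2 + I)^2 + 3/(z + 1/2 + I)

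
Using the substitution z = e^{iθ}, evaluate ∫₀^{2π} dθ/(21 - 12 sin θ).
Call the integral J. The integrand is 2π-periodic and we integrate over a full period, so shifting θ does not change the value (θ → θ + π/2 turns sin θ into cos θ; θ → θ + π flips the sign of the trig term). Hence
  J = ∫₀^{2π} dθ/(21 + 12 cos θ).
Put z = e^{iθ}: then cos θ = (z + 1/z)/2, dθ = dz/(iz), and z runs once counterclockwise around |z| = 1:
  J = ∮_{|z|=1} 1/(21 + 12*(z + 1/z)/2) · dz/(iz) = (2/i) ∮_{|z|=1} dz/(12*z^2 + 42*z + 12).
The roots of 12*z^2 + 42*z + 12 are z = (-21 ± sqrt(21^2 - 12^2))/12, with sqrt(297) = 3*sqrt(33); their product is 1, so only z₊ = -7/4 + sqrt(33)/4 lies inside the unit circle (z₋ = -7/4 - sqrt(33)/4 lies outside).
z₊ is a simple zero of q(z) = 12*z^2 + 42*z + 12, so Res(1/q, z₊) = 1/q'(z₊) with q'(z) = 24*z + 42; and q'(z₊) = 12*(z₊ - z₋) = 6*sqrt(33).
Therefore J = (2/i) · 2πi · 1/(6*sqrt(33)) = 2*pi/(3*sqrt(33)) = 2*sqrt(33)*pi/99

Final answer: 2*sqrt(33)*pi/99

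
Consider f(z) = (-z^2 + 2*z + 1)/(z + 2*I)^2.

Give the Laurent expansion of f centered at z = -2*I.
(5 - 4*I)/(z + 2*I)^2 + (2 + 4*I)/(z + 2*I) - 1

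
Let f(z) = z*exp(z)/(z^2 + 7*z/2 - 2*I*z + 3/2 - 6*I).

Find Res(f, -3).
Write f(z) = P(z)/Q(z) with P(z) = z*exp(z) and Q(z) = z^2 + 7*z/2 - 2*I*z + 3/2 - 6*I.
The denominator factors as Q(z) = (z + 3)*(z + 1/2 - 2*I), so z = -3 is a simple zero of Q and P is analytic there; z = -3 is therefore a simple pole and
  Res(f, z₀) = P(z₀)/Q'(z₀).

Q'(z) = 2*z + 7/2 - 2*I, so Q'(-3) = -5/2 - 2*I.
P(-3) = -3*exp(-3).

Res(f, -3) = (-3*exp(-3))/(-5/2 - 2*I) = (30/41 - 24*I/41)*exp(-3)

Final answer: (30/41 - 24*I/41)*exp(-3)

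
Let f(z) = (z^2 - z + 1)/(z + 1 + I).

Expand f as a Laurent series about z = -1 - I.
Put w = z - (-1 - I), i.e. z = w - 1 - I. The denominator is w, so it suffices to rewrite the numerator in powers of w.

P(z) = z^2 - z + 1
P(w - 1 - I) = 2 + 3*I + (-3 - 2*I)*w + w^2

Dividing each term by w:
  f = (2 + 3*I)/w - 3 - 2*I + w

Substituting back w = z + 1 + I:
  f(z) = (2 + 3*I)/(z + 1 + I) - 3 - 2*I + (z + 1 + I)

The series is finite because the numerator is a polynomial; the negative powers form the principal part, and the coefficient of 1/(z + 1 + I) gives Res(f, -1 - I) = 2 + 3*I.

Final answer: (2 + 3*I)/(z + 1 + I) - 3 - 2*I + (z + 1 + I)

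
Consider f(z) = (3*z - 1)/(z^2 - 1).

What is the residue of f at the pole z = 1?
1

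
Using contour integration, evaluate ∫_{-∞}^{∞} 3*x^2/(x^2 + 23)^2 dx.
Let f(z) = 3*z^2/(z^2 + 23)^2. The denominator has no real zeros and deg Q - deg P = 2 ≥ 2, so the integral of f over the upper semicircle |z| = R tends to 0 as R → ∞. Closing the contour in the upper half-plane,
  ∫_{-∞}^{∞} f(x) dx = 2πi · Σ Res(f, z_k)  over the poles with Im z_k > 0.

Zeros of the denominator: z^2 + 23 = 0 gives z = ±sqrt(23)*I.
Upper half-plane: z = sqrt(23)*I (a pole of order 2).

Write f(z) = g(z)/(z - sqrt(23)*I)^2 with g(z) = 3*z^2/(z + sqrt(23)*I)^2. For a double pole, Res(f, z₀) = g'(z₀):
  g'(z) = 6*sqrt(23)*I*z/(z + sqrt(23)*I)^3
  Res(f, sqrt(23)*I) = g'(sqrt(23)*I) = -3*sqrt(23)*I/92

∫_{-∞}^{∞} f(x) dx = 2πi · (-3*sqrt(23)*I/92) = 3*sqrt(23)*pi/46

Final answer: 3*sqrt(23)*pi/46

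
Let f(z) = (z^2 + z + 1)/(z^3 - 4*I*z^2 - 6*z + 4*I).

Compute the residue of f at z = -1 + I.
Write f(z) = P(z)/Q(z) with P(z) = z^2 + z + 1 and Q(z) = z^3 - 4*I*z^2 - 6*z + 4*I.
The denominator factors as Q(z) = (z - 2*I)*(z + 1 - I)*(z - 1 - I), so z = -1 + I is a simple zero of Q and P is analytic there; z = -1 + I is therefore a simple pole and
  Res(f, z₀) = P(z₀)/Q'(z₀).

Q'(z) = 3*z^2 - 8*I*z - 6, so Q'(-1 + I) = 2 + 2*I.
P(-1 + I) = -I.

Res(f, -1 + I) = (-I)/(2 + 2*I) = -1/4 - I/4

Final answer: -1/4 - I/4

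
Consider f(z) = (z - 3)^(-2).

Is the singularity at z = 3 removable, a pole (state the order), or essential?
Write f(z) = g(z)/(z - 3)^2 with g(z) = 1.
g is entire and g(3) = 1 ≠ 0, so no factor of (z - 3) cancels: the Laurent expansion of f about z = 3 starts at the power -2, i.e. lim_{z→z₀} (z - z₀)^2 f(z) = 1 is finite and nonzero.
So z = 3 is a pole of order 2.

Final answer: pole of order 2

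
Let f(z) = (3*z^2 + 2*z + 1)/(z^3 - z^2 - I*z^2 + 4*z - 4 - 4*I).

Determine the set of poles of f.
The singularities of f are the zeros of the denominator. Factoring,
  z^3 - z^2 - I*z^2 + 4*z - 4 - 4*I = (z + 2*I)*(z - 2*I)*(z - 1 - I)
so the candidates are z = -2*I, z = 2*I, z = 1 + I.

Check the numerator P(z) = 3*z^2 + 2*z + 1 at each one:
  P(-2*I) = -11 - 4*I ≠ 0, so z = -2*I is a (simple) pole.
  P(2*I) = -11 + 4*I ≠ 0, so z = 2*I is a (simple) pole.
  P(1 + I) = 3 + 8*I ≠ 0, so z = 1 + I is a (simple) pole.

Poles of f: {-2*I, 2*I, 1 + I}

Final answer: {-2*I, 2*I, 1 + I}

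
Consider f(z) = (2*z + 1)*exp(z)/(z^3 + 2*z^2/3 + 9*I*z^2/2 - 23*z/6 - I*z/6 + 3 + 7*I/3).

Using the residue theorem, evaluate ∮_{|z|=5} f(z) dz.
By the residue theorem, ∮_C f(z) dz = 2πi · (sum of the residues of f at the poles inside |z| = 5).

The denominator factors as (z + 1 + 3*I)*(z - 1/3 - I/2)*(z + 2*I), so the singularities of f are simple poles at z = -1 - 3*I, z = 1/3 + I/2, z = -2*I.
  |-1 - 3*I|² = 10 < 25 = 5², so this pole is inside the contour.
  |1/3 + I/2|² = 13/36 < 25 = 5², so this pole is inside the contour.
  |-2*I|² = 4 < 25 = 5², so this pole is inside the contour.

With P(z) = (2*z + 1)*exp(z) and Q(z) = z^3 + 2*z^2/3 + 9*I*z^2/2 - 23*z/6 - I*z/6 + 3 + 7*I/3, each pole is simple, so Res(f, z₀) = P(z₀)/Q'(z₀) with Q'(z) = 3*z^2 + 4*z/3 + 9*I*z - 23/6 - I/6.
  Res(f, -1 - 3*I) = P(-1 - 3*I)/Q'(-1 - 3*I) = ((-1 - 6*I)*exp(-1 - 3*I))/(-13/6 + 29*I/6) = (-483/505 + 321*I/505)*exp(-1 - 3*I)
  Res(f, 1/3 + I/2) = P(1/3 + I/2)/Q'(1/3 + I/2) = ((5/3 + I)*exp(1/3 + I/2))/(-299/36 + 9*I/2) = (-12108/115645 - 20484*I/115645)*exp(1/3 + I/2)
  Res(f, -2*I) = P(-2*I)/Q'(-2*I) = ((1 - 4*I)*exp(-2*I))/(13/6 - 17*I/6) = (243/229 - 105*I/229)*exp(-2*I)

Sum of residues inside C: (243/229 - 105*I/229)*exp(-2*I) + (-12108/115645 - 20484*I/115645)*exp(1/3 + I/2) + (-483/505 + 321*I/505)*exp(-1 - 3*I)
∮_C f(z) dz = 2πi · ((243/229 - 105*I/229)*exp(-2*I) + (-12108/115645 - 20484*I/115645)*exp(1/3 + I/2) + (-483/505 + 321*I/505)*exp(-1 - 3*I)) = pi*(210/229 + 486*I/229)*exp(-2*I) + pi*(40968/115645 - 24216*I/115645)*exp(1/3 + I/2) + pi*(-642/505 - 966*I/505)*exp(-1 - 3*I)

Final answer: pi*(210/229 + 486*I/229)*exp(-2*I) + pi*(40968/115645 - 24216*I/115645)*exp(1/3 + I/2) + pi*(-642/505 - 966*I/505)*exp(-1 - 3*I)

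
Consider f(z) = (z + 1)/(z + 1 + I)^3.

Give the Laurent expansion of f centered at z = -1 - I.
Put w = z - (-1 - I), i.e. z = w - 1 - I. The denominator is w^3, so it suffices to rewrite the numerator in powers of w.

P(z) = z + 1
P(w - 1 - I) = -I + w

Dividing each term by w^3:
  f = -I/w^3 + 1/w^2

Substituting back w = z + 1 + I:
  f(z) = -I/(z + 1 + I)^3 + 1/(z + 1 + I)^2

The series is finite because the numerator is a polynomial; the negative powers form the principal part.

Final answer: -I/(z + 1 + I)^3 + 1/(z + 1 + I)^2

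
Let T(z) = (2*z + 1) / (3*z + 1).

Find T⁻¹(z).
Set w = T(z) = (2*z + 1) / (3*z + 1) and solve for z:
  w*(3*z + 1) = 2*z + 1
  w + z*(3*w - 2) - 1 = 0
  z*(3*w - 2) = 1 - w
  z = (w - 1)/(2 - 3*w)
Renaming the variable, T⁻¹(z) = (z - 1)/(-3*z + 2) = (-z + 1)/(3*z - 2).
(Check: ad - bc = -1 ≠ 0, so T is invertible.)

Final answer: (-z + 1)/(3*z - 2)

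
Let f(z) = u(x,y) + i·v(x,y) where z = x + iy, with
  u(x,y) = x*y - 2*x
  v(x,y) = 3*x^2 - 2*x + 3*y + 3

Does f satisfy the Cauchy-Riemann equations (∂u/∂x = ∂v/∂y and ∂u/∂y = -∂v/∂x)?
∂u/∂x = y - 2
∂v/∂y = 3
∂u/∂y = x
∂v/∂x = 6*x - 2
∂u/∂x ≠ ∂v/∂y and ∂u/∂y ≠ -∂v/∂x; the Cauchy-Riemann equations are not satisfied, so f is not analytic.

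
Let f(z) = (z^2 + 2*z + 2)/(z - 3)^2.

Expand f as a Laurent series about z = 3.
Put w = z - (3), i.e. z = w + 3. The denominator is w^2, so it suffices to rewrite the numerator in powers of w.

P(z) = z^2 + 2*z + 2
P(w + 3) = 17 + 8*w + w^2

Dividing each term by w^2:
  f = 17/w^2 + 8/w + 1

Substituting back w = z - 3:
  f(z) = 17/(z - 3)^2 + 8/(z - 3) + 1

The series is finite because the numerator is a polynomial; the negative powers form the principal part, and the coefficient of 1/(z - 3) gives Res(f, 3) = 8.

Final answer: 17/(z - 3)^2 + 8/(z - 3) + 1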